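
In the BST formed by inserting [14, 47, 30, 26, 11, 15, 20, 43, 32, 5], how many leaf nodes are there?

Tree built from: [14, 47, 30, 26, 11, 15, 20, 43, 32, 5]
Tree (level-order array): [14, 11, 47, 5, None, 30, None, None, None, 26, 43, 15, None, 32, None, None, 20]
Rule: A leaf has 0 children.
Per-node child counts:
  node 14: 2 child(ren)
  node 11: 1 child(ren)
  node 5: 0 child(ren)
  node 47: 1 child(ren)
  node 30: 2 child(ren)
  node 26: 1 child(ren)
  node 15: 1 child(ren)
  node 20: 0 child(ren)
  node 43: 1 child(ren)
  node 32: 0 child(ren)
Matching nodes: [5, 20, 32]
Count of leaf nodes: 3


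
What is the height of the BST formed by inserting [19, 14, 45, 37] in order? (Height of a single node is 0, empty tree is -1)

Insertion order: [19, 14, 45, 37]
Tree (level-order array): [19, 14, 45, None, None, 37]
Compute height bottom-up (empty subtree = -1):
  height(14) = 1 + max(-1, -1) = 0
  height(37) = 1 + max(-1, -1) = 0
  height(45) = 1 + max(0, -1) = 1
  height(19) = 1 + max(0, 1) = 2
Height = 2


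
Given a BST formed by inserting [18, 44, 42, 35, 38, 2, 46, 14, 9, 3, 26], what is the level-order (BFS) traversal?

Tree insertion order: [18, 44, 42, 35, 38, 2, 46, 14, 9, 3, 26]
Tree (level-order array): [18, 2, 44, None, 14, 42, 46, 9, None, 35, None, None, None, 3, None, 26, 38]
BFS from the root, enqueuing left then right child of each popped node:
  queue [18] -> pop 18, enqueue [2, 44], visited so far: [18]
  queue [2, 44] -> pop 2, enqueue [14], visited so far: [18, 2]
  queue [44, 14] -> pop 44, enqueue [42, 46], visited so far: [18, 2, 44]
  queue [14, 42, 46] -> pop 14, enqueue [9], visited so far: [18, 2, 44, 14]
  queue [42, 46, 9] -> pop 42, enqueue [35], visited so far: [18, 2, 44, 14, 42]
  queue [46, 9, 35] -> pop 46, enqueue [none], visited so far: [18, 2, 44, 14, 42, 46]
  queue [9, 35] -> pop 9, enqueue [3], visited so far: [18, 2, 44, 14, 42, 46, 9]
  queue [35, 3] -> pop 35, enqueue [26, 38], visited so far: [18, 2, 44, 14, 42, 46, 9, 35]
  queue [3, 26, 38] -> pop 3, enqueue [none], visited so far: [18, 2, 44, 14, 42, 46, 9, 35, 3]
  queue [26, 38] -> pop 26, enqueue [none], visited so far: [18, 2, 44, 14, 42, 46, 9, 35, 3, 26]
  queue [38] -> pop 38, enqueue [none], visited so far: [18, 2, 44, 14, 42, 46, 9, 35, 3, 26, 38]
Result: [18, 2, 44, 14, 42, 46, 9, 35, 3, 26, 38]


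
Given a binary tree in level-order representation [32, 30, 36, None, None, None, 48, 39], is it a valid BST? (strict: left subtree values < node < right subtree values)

Level-order array: [32, 30, 36, None, None, None, 48, 39]
Validate using subtree bounds (lo, hi): at each node, require lo < value < hi,
then recurse left with hi=value and right with lo=value.
Preorder trace (stopping at first violation):
  at node 32 with bounds (-inf, +inf): OK
  at node 30 with bounds (-inf, 32): OK
  at node 36 with bounds (32, +inf): OK
  at node 48 with bounds (36, +inf): OK
  at node 39 with bounds (36, 48): OK
No violation found at any node.
Result: Valid BST


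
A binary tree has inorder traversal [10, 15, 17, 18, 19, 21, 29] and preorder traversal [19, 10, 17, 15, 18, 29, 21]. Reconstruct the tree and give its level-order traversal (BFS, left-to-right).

Inorder:  [10, 15, 17, 18, 19, 21, 29]
Preorder: [19, 10, 17, 15, 18, 29, 21]
Algorithm: preorder visits root first, so consume preorder in order;
for each root, split the current inorder slice at that value into
left-subtree inorder and right-subtree inorder, then recurse.
Recursive splits:
  root=19; inorder splits into left=[10, 15, 17, 18], right=[21, 29]
  root=10; inorder splits into left=[], right=[15, 17, 18]
  root=17; inorder splits into left=[15], right=[18]
  root=15; inorder splits into left=[], right=[]
  root=18; inorder splits into left=[], right=[]
  root=29; inorder splits into left=[21], right=[]
  root=21; inorder splits into left=[], right=[]
Reconstructed level-order: [19, 10, 29, 17, 21, 15, 18]


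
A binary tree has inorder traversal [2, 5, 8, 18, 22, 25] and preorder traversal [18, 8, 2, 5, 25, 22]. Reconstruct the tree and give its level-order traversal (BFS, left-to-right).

Inorder:  [2, 5, 8, 18, 22, 25]
Preorder: [18, 8, 2, 5, 25, 22]
Algorithm: preorder visits root first, so consume preorder in order;
for each root, split the current inorder slice at that value into
left-subtree inorder and right-subtree inorder, then recurse.
Recursive splits:
  root=18; inorder splits into left=[2, 5, 8], right=[22, 25]
  root=8; inorder splits into left=[2, 5], right=[]
  root=2; inorder splits into left=[], right=[5]
  root=5; inorder splits into left=[], right=[]
  root=25; inorder splits into left=[22], right=[]
  root=22; inorder splits into left=[], right=[]
Reconstructed level-order: [18, 8, 25, 2, 22, 5]


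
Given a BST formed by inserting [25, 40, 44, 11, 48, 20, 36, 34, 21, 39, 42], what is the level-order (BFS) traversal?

Tree insertion order: [25, 40, 44, 11, 48, 20, 36, 34, 21, 39, 42]
Tree (level-order array): [25, 11, 40, None, 20, 36, 44, None, 21, 34, 39, 42, 48]
BFS from the root, enqueuing left then right child of each popped node:
  queue [25] -> pop 25, enqueue [11, 40], visited so far: [25]
  queue [11, 40] -> pop 11, enqueue [20], visited so far: [25, 11]
  queue [40, 20] -> pop 40, enqueue [36, 44], visited so far: [25, 11, 40]
  queue [20, 36, 44] -> pop 20, enqueue [21], visited so far: [25, 11, 40, 20]
  queue [36, 44, 21] -> pop 36, enqueue [34, 39], visited so far: [25, 11, 40, 20, 36]
  queue [44, 21, 34, 39] -> pop 44, enqueue [42, 48], visited so far: [25, 11, 40, 20, 36, 44]
  queue [21, 34, 39, 42, 48] -> pop 21, enqueue [none], visited so far: [25, 11, 40, 20, 36, 44, 21]
  queue [34, 39, 42, 48] -> pop 34, enqueue [none], visited so far: [25, 11, 40, 20, 36, 44, 21, 34]
  queue [39, 42, 48] -> pop 39, enqueue [none], visited so far: [25, 11, 40, 20, 36, 44, 21, 34, 39]
  queue [42, 48] -> pop 42, enqueue [none], visited so far: [25, 11, 40, 20, 36, 44, 21, 34, 39, 42]
  queue [48] -> pop 48, enqueue [none], visited so far: [25, 11, 40, 20, 36, 44, 21, 34, 39, 42, 48]
Result: [25, 11, 40, 20, 36, 44, 21, 34, 39, 42, 48]


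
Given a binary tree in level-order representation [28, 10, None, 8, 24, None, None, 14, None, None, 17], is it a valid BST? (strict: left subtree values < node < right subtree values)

Level-order array: [28, 10, None, 8, 24, None, None, 14, None, None, 17]
Validate using subtree bounds (lo, hi): at each node, require lo < value < hi,
then recurse left with hi=value and right with lo=value.
Preorder trace (stopping at first violation):
  at node 28 with bounds (-inf, +inf): OK
  at node 10 with bounds (-inf, 28): OK
  at node 8 with bounds (-inf, 10): OK
  at node 24 with bounds (10, 28): OK
  at node 14 with bounds (10, 24): OK
  at node 17 with bounds (14, 24): OK
No violation found at any node.
Result: Valid BST


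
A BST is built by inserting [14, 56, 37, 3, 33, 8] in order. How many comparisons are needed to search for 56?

Search path for 56: 14 -> 56
Found: True
Comparisons: 2


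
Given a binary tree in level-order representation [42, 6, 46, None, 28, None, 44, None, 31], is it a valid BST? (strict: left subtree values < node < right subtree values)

Level-order array: [42, 6, 46, None, 28, None, 44, None, 31]
Validate using subtree bounds (lo, hi): at each node, require lo < value < hi,
then recurse left with hi=value and right with lo=value.
Preorder trace (stopping at first violation):
  at node 42 with bounds (-inf, +inf): OK
  at node 6 with bounds (-inf, 42): OK
  at node 28 with bounds (6, 42): OK
  at node 31 with bounds (28, 42): OK
  at node 46 with bounds (42, +inf): OK
  at node 44 with bounds (46, +inf): VIOLATION
Node 44 violates its bound: not (46 < 44 < +inf).
Result: Not a valid BST


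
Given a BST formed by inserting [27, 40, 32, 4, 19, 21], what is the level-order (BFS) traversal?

Tree insertion order: [27, 40, 32, 4, 19, 21]
Tree (level-order array): [27, 4, 40, None, 19, 32, None, None, 21]
BFS from the root, enqueuing left then right child of each popped node:
  queue [27] -> pop 27, enqueue [4, 40], visited so far: [27]
  queue [4, 40] -> pop 4, enqueue [19], visited so far: [27, 4]
  queue [40, 19] -> pop 40, enqueue [32], visited so far: [27, 4, 40]
  queue [19, 32] -> pop 19, enqueue [21], visited so far: [27, 4, 40, 19]
  queue [32, 21] -> pop 32, enqueue [none], visited so far: [27, 4, 40, 19, 32]
  queue [21] -> pop 21, enqueue [none], visited so far: [27, 4, 40, 19, 32, 21]
Result: [27, 4, 40, 19, 32, 21]


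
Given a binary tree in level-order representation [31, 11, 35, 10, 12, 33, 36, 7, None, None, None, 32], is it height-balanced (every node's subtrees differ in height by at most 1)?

Tree (level-order array): [31, 11, 35, 10, 12, 33, 36, 7, None, None, None, 32]
Definition: a tree is height-balanced if, at every node, |h(left) - h(right)| <= 1 (empty subtree has height -1).
Bottom-up per-node check:
  node 7: h_left=-1, h_right=-1, diff=0 [OK], height=0
  node 10: h_left=0, h_right=-1, diff=1 [OK], height=1
  node 12: h_left=-1, h_right=-1, diff=0 [OK], height=0
  node 11: h_left=1, h_right=0, diff=1 [OK], height=2
  node 32: h_left=-1, h_right=-1, diff=0 [OK], height=0
  node 33: h_left=0, h_right=-1, diff=1 [OK], height=1
  node 36: h_left=-1, h_right=-1, diff=0 [OK], height=0
  node 35: h_left=1, h_right=0, diff=1 [OK], height=2
  node 31: h_left=2, h_right=2, diff=0 [OK], height=3
All nodes satisfy the balance condition.
Result: Balanced


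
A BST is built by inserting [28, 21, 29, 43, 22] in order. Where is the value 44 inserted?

Starting tree (level order): [28, 21, 29, None, 22, None, 43]
Insertion path: 28 -> 29 -> 43
Result: insert 44 as right child of 43
Final tree (level order): [28, 21, 29, None, 22, None, 43, None, None, None, 44]


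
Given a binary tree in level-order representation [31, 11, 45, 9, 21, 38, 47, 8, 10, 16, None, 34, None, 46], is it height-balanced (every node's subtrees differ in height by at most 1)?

Tree (level-order array): [31, 11, 45, 9, 21, 38, 47, 8, 10, 16, None, 34, None, 46]
Definition: a tree is height-balanced if, at every node, |h(left) - h(right)| <= 1 (empty subtree has height -1).
Bottom-up per-node check:
  node 8: h_left=-1, h_right=-1, diff=0 [OK], height=0
  node 10: h_left=-1, h_right=-1, diff=0 [OK], height=0
  node 9: h_left=0, h_right=0, diff=0 [OK], height=1
  node 16: h_left=-1, h_right=-1, diff=0 [OK], height=0
  node 21: h_left=0, h_right=-1, diff=1 [OK], height=1
  node 11: h_left=1, h_right=1, diff=0 [OK], height=2
  node 34: h_left=-1, h_right=-1, diff=0 [OK], height=0
  node 38: h_left=0, h_right=-1, diff=1 [OK], height=1
  node 46: h_left=-1, h_right=-1, diff=0 [OK], height=0
  node 47: h_left=0, h_right=-1, diff=1 [OK], height=1
  node 45: h_left=1, h_right=1, diff=0 [OK], height=2
  node 31: h_left=2, h_right=2, diff=0 [OK], height=3
All nodes satisfy the balance condition.
Result: Balanced


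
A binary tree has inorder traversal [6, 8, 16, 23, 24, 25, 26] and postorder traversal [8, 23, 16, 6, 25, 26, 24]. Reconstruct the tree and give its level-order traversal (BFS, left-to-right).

Inorder:   [6, 8, 16, 23, 24, 25, 26]
Postorder: [8, 23, 16, 6, 25, 26, 24]
Algorithm: postorder visits root last, so walk postorder right-to-left;
each value is the root of the current inorder slice — split it at that
value, recurse on the right subtree first, then the left.
Recursive splits:
  root=24; inorder splits into left=[6, 8, 16, 23], right=[25, 26]
  root=26; inorder splits into left=[25], right=[]
  root=25; inorder splits into left=[], right=[]
  root=6; inorder splits into left=[], right=[8, 16, 23]
  root=16; inorder splits into left=[8], right=[23]
  root=23; inorder splits into left=[], right=[]
  root=8; inorder splits into left=[], right=[]
Reconstructed level-order: [24, 6, 26, 16, 25, 8, 23]


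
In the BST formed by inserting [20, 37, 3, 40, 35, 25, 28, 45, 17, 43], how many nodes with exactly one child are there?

Tree built from: [20, 37, 3, 40, 35, 25, 28, 45, 17, 43]
Tree (level-order array): [20, 3, 37, None, 17, 35, 40, None, None, 25, None, None, 45, None, 28, 43]
Rule: These are nodes with exactly 1 non-null child.
Per-node child counts:
  node 20: 2 child(ren)
  node 3: 1 child(ren)
  node 17: 0 child(ren)
  node 37: 2 child(ren)
  node 35: 1 child(ren)
  node 25: 1 child(ren)
  node 28: 0 child(ren)
  node 40: 1 child(ren)
  node 45: 1 child(ren)
  node 43: 0 child(ren)
Matching nodes: [3, 35, 25, 40, 45]
Count of nodes with exactly one child: 5


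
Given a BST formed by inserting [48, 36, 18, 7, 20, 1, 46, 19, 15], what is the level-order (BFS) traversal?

Tree insertion order: [48, 36, 18, 7, 20, 1, 46, 19, 15]
Tree (level-order array): [48, 36, None, 18, 46, 7, 20, None, None, 1, 15, 19]
BFS from the root, enqueuing left then right child of each popped node:
  queue [48] -> pop 48, enqueue [36], visited so far: [48]
  queue [36] -> pop 36, enqueue [18, 46], visited so far: [48, 36]
  queue [18, 46] -> pop 18, enqueue [7, 20], visited so far: [48, 36, 18]
  queue [46, 7, 20] -> pop 46, enqueue [none], visited so far: [48, 36, 18, 46]
  queue [7, 20] -> pop 7, enqueue [1, 15], visited so far: [48, 36, 18, 46, 7]
  queue [20, 1, 15] -> pop 20, enqueue [19], visited so far: [48, 36, 18, 46, 7, 20]
  queue [1, 15, 19] -> pop 1, enqueue [none], visited so far: [48, 36, 18, 46, 7, 20, 1]
  queue [15, 19] -> pop 15, enqueue [none], visited so far: [48, 36, 18, 46, 7, 20, 1, 15]
  queue [19] -> pop 19, enqueue [none], visited so far: [48, 36, 18, 46, 7, 20, 1, 15, 19]
Result: [48, 36, 18, 46, 7, 20, 1, 15, 19]


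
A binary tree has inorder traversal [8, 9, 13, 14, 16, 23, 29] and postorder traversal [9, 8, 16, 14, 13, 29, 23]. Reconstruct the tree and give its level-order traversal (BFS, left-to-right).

Inorder:   [8, 9, 13, 14, 16, 23, 29]
Postorder: [9, 8, 16, 14, 13, 29, 23]
Algorithm: postorder visits root last, so walk postorder right-to-left;
each value is the root of the current inorder slice — split it at that
value, recurse on the right subtree first, then the left.
Recursive splits:
  root=23; inorder splits into left=[8, 9, 13, 14, 16], right=[29]
  root=29; inorder splits into left=[], right=[]
  root=13; inorder splits into left=[8, 9], right=[14, 16]
  root=14; inorder splits into left=[], right=[16]
  root=16; inorder splits into left=[], right=[]
  root=8; inorder splits into left=[], right=[9]
  root=9; inorder splits into left=[], right=[]
Reconstructed level-order: [23, 13, 29, 8, 14, 9, 16]


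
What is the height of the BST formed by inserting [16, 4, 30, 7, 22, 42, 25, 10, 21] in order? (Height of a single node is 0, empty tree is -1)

Insertion order: [16, 4, 30, 7, 22, 42, 25, 10, 21]
Tree (level-order array): [16, 4, 30, None, 7, 22, 42, None, 10, 21, 25]
Compute height bottom-up (empty subtree = -1):
  height(10) = 1 + max(-1, -1) = 0
  height(7) = 1 + max(-1, 0) = 1
  height(4) = 1 + max(-1, 1) = 2
  height(21) = 1 + max(-1, -1) = 0
  height(25) = 1 + max(-1, -1) = 0
  height(22) = 1 + max(0, 0) = 1
  height(42) = 1 + max(-1, -1) = 0
  height(30) = 1 + max(1, 0) = 2
  height(16) = 1 + max(2, 2) = 3
Height = 3


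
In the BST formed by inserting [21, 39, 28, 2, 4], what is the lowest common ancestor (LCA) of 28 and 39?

Tree insertion order: [21, 39, 28, 2, 4]
Tree (level-order array): [21, 2, 39, None, 4, 28]
In a BST, the LCA of p=28, q=39 is the first node v on the
root-to-leaf path with p <= v <= q (go left if both < v, right if both > v).
Walk from root:
  at 21: both 28 and 39 > 21, go right
  at 39: 28 <= 39 <= 39, this is the LCA
LCA = 39


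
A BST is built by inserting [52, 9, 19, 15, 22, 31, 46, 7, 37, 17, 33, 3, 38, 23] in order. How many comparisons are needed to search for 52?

Search path for 52: 52
Found: True
Comparisons: 1


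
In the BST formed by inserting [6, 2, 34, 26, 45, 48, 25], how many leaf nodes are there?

Tree built from: [6, 2, 34, 26, 45, 48, 25]
Tree (level-order array): [6, 2, 34, None, None, 26, 45, 25, None, None, 48]
Rule: A leaf has 0 children.
Per-node child counts:
  node 6: 2 child(ren)
  node 2: 0 child(ren)
  node 34: 2 child(ren)
  node 26: 1 child(ren)
  node 25: 0 child(ren)
  node 45: 1 child(ren)
  node 48: 0 child(ren)
Matching nodes: [2, 25, 48]
Count of leaf nodes: 3


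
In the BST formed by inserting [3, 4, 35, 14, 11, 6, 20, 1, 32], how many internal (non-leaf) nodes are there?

Tree built from: [3, 4, 35, 14, 11, 6, 20, 1, 32]
Tree (level-order array): [3, 1, 4, None, None, None, 35, 14, None, 11, 20, 6, None, None, 32]
Rule: An internal node has at least one child.
Per-node child counts:
  node 3: 2 child(ren)
  node 1: 0 child(ren)
  node 4: 1 child(ren)
  node 35: 1 child(ren)
  node 14: 2 child(ren)
  node 11: 1 child(ren)
  node 6: 0 child(ren)
  node 20: 1 child(ren)
  node 32: 0 child(ren)
Matching nodes: [3, 4, 35, 14, 11, 20]
Count of internal (non-leaf) nodes: 6


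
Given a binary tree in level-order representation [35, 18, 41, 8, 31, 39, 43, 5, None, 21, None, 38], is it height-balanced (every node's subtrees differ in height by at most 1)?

Tree (level-order array): [35, 18, 41, 8, 31, 39, 43, 5, None, 21, None, 38]
Definition: a tree is height-balanced if, at every node, |h(left) - h(right)| <= 1 (empty subtree has height -1).
Bottom-up per-node check:
  node 5: h_left=-1, h_right=-1, diff=0 [OK], height=0
  node 8: h_left=0, h_right=-1, diff=1 [OK], height=1
  node 21: h_left=-1, h_right=-1, diff=0 [OK], height=0
  node 31: h_left=0, h_right=-1, diff=1 [OK], height=1
  node 18: h_left=1, h_right=1, diff=0 [OK], height=2
  node 38: h_left=-1, h_right=-1, diff=0 [OK], height=0
  node 39: h_left=0, h_right=-1, diff=1 [OK], height=1
  node 43: h_left=-1, h_right=-1, diff=0 [OK], height=0
  node 41: h_left=1, h_right=0, diff=1 [OK], height=2
  node 35: h_left=2, h_right=2, diff=0 [OK], height=3
All nodes satisfy the balance condition.
Result: Balanced


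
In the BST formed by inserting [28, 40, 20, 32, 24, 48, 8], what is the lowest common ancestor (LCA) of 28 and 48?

Tree insertion order: [28, 40, 20, 32, 24, 48, 8]
Tree (level-order array): [28, 20, 40, 8, 24, 32, 48]
In a BST, the LCA of p=28, q=48 is the first node v on the
root-to-leaf path with p <= v <= q (go left if both < v, right if both > v).
Walk from root:
  at 28: 28 <= 28 <= 48, this is the LCA
LCA = 28


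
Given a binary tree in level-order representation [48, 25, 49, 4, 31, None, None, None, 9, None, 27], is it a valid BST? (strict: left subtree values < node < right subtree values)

Level-order array: [48, 25, 49, 4, 31, None, None, None, 9, None, 27]
Validate using subtree bounds (lo, hi): at each node, require lo < value < hi,
then recurse left with hi=value and right with lo=value.
Preorder trace (stopping at first violation):
  at node 48 with bounds (-inf, +inf): OK
  at node 25 with bounds (-inf, 48): OK
  at node 4 with bounds (-inf, 25): OK
  at node 9 with bounds (4, 25): OK
  at node 31 with bounds (25, 48): OK
  at node 27 with bounds (31, 48): VIOLATION
Node 27 violates its bound: not (31 < 27 < 48).
Result: Not a valid BST


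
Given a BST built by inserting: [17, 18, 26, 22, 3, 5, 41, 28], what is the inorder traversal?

Tree insertion order: [17, 18, 26, 22, 3, 5, 41, 28]
Tree (level-order array): [17, 3, 18, None, 5, None, 26, None, None, 22, 41, None, None, 28]
Inorder traversal: [3, 5, 17, 18, 22, 26, 28, 41]


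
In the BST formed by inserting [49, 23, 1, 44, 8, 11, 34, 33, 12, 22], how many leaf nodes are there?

Tree built from: [49, 23, 1, 44, 8, 11, 34, 33, 12, 22]
Tree (level-order array): [49, 23, None, 1, 44, None, 8, 34, None, None, 11, 33, None, None, 12, None, None, None, 22]
Rule: A leaf has 0 children.
Per-node child counts:
  node 49: 1 child(ren)
  node 23: 2 child(ren)
  node 1: 1 child(ren)
  node 8: 1 child(ren)
  node 11: 1 child(ren)
  node 12: 1 child(ren)
  node 22: 0 child(ren)
  node 44: 1 child(ren)
  node 34: 1 child(ren)
  node 33: 0 child(ren)
Matching nodes: [22, 33]
Count of leaf nodes: 2


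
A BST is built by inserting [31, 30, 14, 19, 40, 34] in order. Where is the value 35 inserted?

Starting tree (level order): [31, 30, 40, 14, None, 34, None, None, 19]
Insertion path: 31 -> 40 -> 34
Result: insert 35 as right child of 34
Final tree (level order): [31, 30, 40, 14, None, 34, None, None, 19, None, 35]


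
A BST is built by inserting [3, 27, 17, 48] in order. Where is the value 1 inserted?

Starting tree (level order): [3, None, 27, 17, 48]
Insertion path: 3
Result: insert 1 as left child of 3
Final tree (level order): [3, 1, 27, None, None, 17, 48]


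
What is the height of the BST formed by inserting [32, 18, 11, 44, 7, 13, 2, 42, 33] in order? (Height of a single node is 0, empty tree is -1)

Insertion order: [32, 18, 11, 44, 7, 13, 2, 42, 33]
Tree (level-order array): [32, 18, 44, 11, None, 42, None, 7, 13, 33, None, 2]
Compute height bottom-up (empty subtree = -1):
  height(2) = 1 + max(-1, -1) = 0
  height(7) = 1 + max(0, -1) = 1
  height(13) = 1 + max(-1, -1) = 0
  height(11) = 1 + max(1, 0) = 2
  height(18) = 1 + max(2, -1) = 3
  height(33) = 1 + max(-1, -1) = 0
  height(42) = 1 + max(0, -1) = 1
  height(44) = 1 + max(1, -1) = 2
  height(32) = 1 + max(3, 2) = 4
Height = 4


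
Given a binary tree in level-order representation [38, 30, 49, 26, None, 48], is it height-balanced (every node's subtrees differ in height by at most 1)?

Tree (level-order array): [38, 30, 49, 26, None, 48]
Definition: a tree is height-balanced if, at every node, |h(left) - h(right)| <= 1 (empty subtree has height -1).
Bottom-up per-node check:
  node 26: h_left=-1, h_right=-1, diff=0 [OK], height=0
  node 30: h_left=0, h_right=-1, diff=1 [OK], height=1
  node 48: h_left=-1, h_right=-1, diff=0 [OK], height=0
  node 49: h_left=0, h_right=-1, diff=1 [OK], height=1
  node 38: h_left=1, h_right=1, diff=0 [OK], height=2
All nodes satisfy the balance condition.
Result: Balanced


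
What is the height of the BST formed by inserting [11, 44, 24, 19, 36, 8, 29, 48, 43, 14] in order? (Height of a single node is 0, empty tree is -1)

Insertion order: [11, 44, 24, 19, 36, 8, 29, 48, 43, 14]
Tree (level-order array): [11, 8, 44, None, None, 24, 48, 19, 36, None, None, 14, None, 29, 43]
Compute height bottom-up (empty subtree = -1):
  height(8) = 1 + max(-1, -1) = 0
  height(14) = 1 + max(-1, -1) = 0
  height(19) = 1 + max(0, -1) = 1
  height(29) = 1 + max(-1, -1) = 0
  height(43) = 1 + max(-1, -1) = 0
  height(36) = 1 + max(0, 0) = 1
  height(24) = 1 + max(1, 1) = 2
  height(48) = 1 + max(-1, -1) = 0
  height(44) = 1 + max(2, 0) = 3
  height(11) = 1 + max(0, 3) = 4
Height = 4


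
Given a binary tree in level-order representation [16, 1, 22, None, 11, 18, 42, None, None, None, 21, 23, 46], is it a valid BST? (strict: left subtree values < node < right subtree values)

Level-order array: [16, 1, 22, None, 11, 18, 42, None, None, None, 21, 23, 46]
Validate using subtree bounds (lo, hi): at each node, require lo < value < hi,
then recurse left with hi=value and right with lo=value.
Preorder trace (stopping at first violation):
  at node 16 with bounds (-inf, +inf): OK
  at node 1 with bounds (-inf, 16): OK
  at node 11 with bounds (1, 16): OK
  at node 22 with bounds (16, +inf): OK
  at node 18 with bounds (16, 22): OK
  at node 21 with bounds (18, 22): OK
  at node 42 with bounds (22, +inf): OK
  at node 23 with bounds (22, 42): OK
  at node 46 with bounds (42, +inf): OK
No violation found at any node.
Result: Valid BST


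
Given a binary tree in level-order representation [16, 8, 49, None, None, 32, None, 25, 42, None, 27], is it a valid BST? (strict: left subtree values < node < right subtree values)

Level-order array: [16, 8, 49, None, None, 32, None, 25, 42, None, 27]
Validate using subtree bounds (lo, hi): at each node, require lo < value < hi,
then recurse left with hi=value and right with lo=value.
Preorder trace (stopping at first violation):
  at node 16 with bounds (-inf, +inf): OK
  at node 8 with bounds (-inf, 16): OK
  at node 49 with bounds (16, +inf): OK
  at node 32 with bounds (16, 49): OK
  at node 25 with bounds (16, 32): OK
  at node 27 with bounds (25, 32): OK
  at node 42 with bounds (32, 49): OK
No violation found at any node.
Result: Valid BST


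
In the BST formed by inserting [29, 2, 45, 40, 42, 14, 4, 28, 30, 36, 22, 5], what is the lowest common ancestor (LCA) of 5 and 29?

Tree insertion order: [29, 2, 45, 40, 42, 14, 4, 28, 30, 36, 22, 5]
Tree (level-order array): [29, 2, 45, None, 14, 40, None, 4, 28, 30, 42, None, 5, 22, None, None, 36]
In a BST, the LCA of p=5, q=29 is the first node v on the
root-to-leaf path with p <= v <= q (go left if both < v, right if both > v).
Walk from root:
  at 29: 5 <= 29 <= 29, this is the LCA
LCA = 29


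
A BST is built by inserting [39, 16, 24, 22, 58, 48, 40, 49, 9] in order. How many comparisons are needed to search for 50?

Search path for 50: 39 -> 58 -> 48 -> 49
Found: False
Comparisons: 4


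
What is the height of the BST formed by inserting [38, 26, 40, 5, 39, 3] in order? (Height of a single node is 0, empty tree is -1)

Insertion order: [38, 26, 40, 5, 39, 3]
Tree (level-order array): [38, 26, 40, 5, None, 39, None, 3]
Compute height bottom-up (empty subtree = -1):
  height(3) = 1 + max(-1, -1) = 0
  height(5) = 1 + max(0, -1) = 1
  height(26) = 1 + max(1, -1) = 2
  height(39) = 1 + max(-1, -1) = 0
  height(40) = 1 + max(0, -1) = 1
  height(38) = 1 + max(2, 1) = 3
Height = 3


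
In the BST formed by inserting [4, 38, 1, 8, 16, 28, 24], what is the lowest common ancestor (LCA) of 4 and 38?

Tree insertion order: [4, 38, 1, 8, 16, 28, 24]
Tree (level-order array): [4, 1, 38, None, None, 8, None, None, 16, None, 28, 24]
In a BST, the LCA of p=4, q=38 is the first node v on the
root-to-leaf path with p <= v <= q (go left if both < v, right if both > v).
Walk from root:
  at 4: 4 <= 4 <= 38, this is the LCA
LCA = 4


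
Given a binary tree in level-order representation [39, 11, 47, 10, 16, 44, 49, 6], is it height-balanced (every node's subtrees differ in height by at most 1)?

Tree (level-order array): [39, 11, 47, 10, 16, 44, 49, 6]
Definition: a tree is height-balanced if, at every node, |h(left) - h(right)| <= 1 (empty subtree has height -1).
Bottom-up per-node check:
  node 6: h_left=-1, h_right=-1, diff=0 [OK], height=0
  node 10: h_left=0, h_right=-1, diff=1 [OK], height=1
  node 16: h_left=-1, h_right=-1, diff=0 [OK], height=0
  node 11: h_left=1, h_right=0, diff=1 [OK], height=2
  node 44: h_left=-1, h_right=-1, diff=0 [OK], height=0
  node 49: h_left=-1, h_right=-1, diff=0 [OK], height=0
  node 47: h_left=0, h_right=0, diff=0 [OK], height=1
  node 39: h_left=2, h_right=1, diff=1 [OK], height=3
All nodes satisfy the balance condition.
Result: Balanced


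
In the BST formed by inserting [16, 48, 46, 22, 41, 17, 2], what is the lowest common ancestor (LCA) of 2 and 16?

Tree insertion order: [16, 48, 46, 22, 41, 17, 2]
Tree (level-order array): [16, 2, 48, None, None, 46, None, 22, None, 17, 41]
In a BST, the LCA of p=2, q=16 is the first node v on the
root-to-leaf path with p <= v <= q (go left if both < v, right if both > v).
Walk from root:
  at 16: 2 <= 16 <= 16, this is the LCA
LCA = 16


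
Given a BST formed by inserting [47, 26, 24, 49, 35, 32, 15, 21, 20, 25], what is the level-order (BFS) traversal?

Tree insertion order: [47, 26, 24, 49, 35, 32, 15, 21, 20, 25]
Tree (level-order array): [47, 26, 49, 24, 35, None, None, 15, 25, 32, None, None, 21, None, None, None, None, 20]
BFS from the root, enqueuing left then right child of each popped node:
  queue [47] -> pop 47, enqueue [26, 49], visited so far: [47]
  queue [26, 49] -> pop 26, enqueue [24, 35], visited so far: [47, 26]
  queue [49, 24, 35] -> pop 49, enqueue [none], visited so far: [47, 26, 49]
  queue [24, 35] -> pop 24, enqueue [15, 25], visited so far: [47, 26, 49, 24]
  queue [35, 15, 25] -> pop 35, enqueue [32], visited so far: [47, 26, 49, 24, 35]
  queue [15, 25, 32] -> pop 15, enqueue [21], visited so far: [47, 26, 49, 24, 35, 15]
  queue [25, 32, 21] -> pop 25, enqueue [none], visited so far: [47, 26, 49, 24, 35, 15, 25]
  queue [32, 21] -> pop 32, enqueue [none], visited so far: [47, 26, 49, 24, 35, 15, 25, 32]
  queue [21] -> pop 21, enqueue [20], visited so far: [47, 26, 49, 24, 35, 15, 25, 32, 21]
  queue [20] -> pop 20, enqueue [none], visited so far: [47, 26, 49, 24, 35, 15, 25, 32, 21, 20]
Result: [47, 26, 49, 24, 35, 15, 25, 32, 21, 20]


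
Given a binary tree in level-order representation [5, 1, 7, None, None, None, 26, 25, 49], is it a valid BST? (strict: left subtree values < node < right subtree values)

Level-order array: [5, 1, 7, None, None, None, 26, 25, 49]
Validate using subtree bounds (lo, hi): at each node, require lo < value < hi,
then recurse left with hi=value and right with lo=value.
Preorder trace (stopping at first violation):
  at node 5 with bounds (-inf, +inf): OK
  at node 1 with bounds (-inf, 5): OK
  at node 7 with bounds (5, +inf): OK
  at node 26 with bounds (7, +inf): OK
  at node 25 with bounds (7, 26): OK
  at node 49 with bounds (26, +inf): OK
No violation found at any node.
Result: Valid BST


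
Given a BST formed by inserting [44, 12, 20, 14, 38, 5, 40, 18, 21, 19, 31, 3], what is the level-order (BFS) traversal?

Tree insertion order: [44, 12, 20, 14, 38, 5, 40, 18, 21, 19, 31, 3]
Tree (level-order array): [44, 12, None, 5, 20, 3, None, 14, 38, None, None, None, 18, 21, 40, None, 19, None, 31]
BFS from the root, enqueuing left then right child of each popped node:
  queue [44] -> pop 44, enqueue [12], visited so far: [44]
  queue [12] -> pop 12, enqueue [5, 20], visited so far: [44, 12]
  queue [5, 20] -> pop 5, enqueue [3], visited so far: [44, 12, 5]
  queue [20, 3] -> pop 20, enqueue [14, 38], visited so far: [44, 12, 5, 20]
  queue [3, 14, 38] -> pop 3, enqueue [none], visited so far: [44, 12, 5, 20, 3]
  queue [14, 38] -> pop 14, enqueue [18], visited so far: [44, 12, 5, 20, 3, 14]
  queue [38, 18] -> pop 38, enqueue [21, 40], visited so far: [44, 12, 5, 20, 3, 14, 38]
  queue [18, 21, 40] -> pop 18, enqueue [19], visited so far: [44, 12, 5, 20, 3, 14, 38, 18]
  queue [21, 40, 19] -> pop 21, enqueue [31], visited so far: [44, 12, 5, 20, 3, 14, 38, 18, 21]
  queue [40, 19, 31] -> pop 40, enqueue [none], visited so far: [44, 12, 5, 20, 3, 14, 38, 18, 21, 40]
  queue [19, 31] -> pop 19, enqueue [none], visited so far: [44, 12, 5, 20, 3, 14, 38, 18, 21, 40, 19]
  queue [31] -> pop 31, enqueue [none], visited so far: [44, 12, 5, 20, 3, 14, 38, 18, 21, 40, 19, 31]
Result: [44, 12, 5, 20, 3, 14, 38, 18, 21, 40, 19, 31]


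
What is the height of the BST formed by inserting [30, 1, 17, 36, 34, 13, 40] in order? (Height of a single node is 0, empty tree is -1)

Insertion order: [30, 1, 17, 36, 34, 13, 40]
Tree (level-order array): [30, 1, 36, None, 17, 34, 40, 13]
Compute height bottom-up (empty subtree = -1):
  height(13) = 1 + max(-1, -1) = 0
  height(17) = 1 + max(0, -1) = 1
  height(1) = 1 + max(-1, 1) = 2
  height(34) = 1 + max(-1, -1) = 0
  height(40) = 1 + max(-1, -1) = 0
  height(36) = 1 + max(0, 0) = 1
  height(30) = 1 + max(2, 1) = 3
Height = 3


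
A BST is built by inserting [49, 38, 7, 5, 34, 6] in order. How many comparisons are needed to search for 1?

Search path for 1: 49 -> 38 -> 7 -> 5
Found: False
Comparisons: 4


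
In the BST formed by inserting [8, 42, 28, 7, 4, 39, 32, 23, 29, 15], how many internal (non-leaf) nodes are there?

Tree built from: [8, 42, 28, 7, 4, 39, 32, 23, 29, 15]
Tree (level-order array): [8, 7, 42, 4, None, 28, None, None, None, 23, 39, 15, None, 32, None, None, None, 29]
Rule: An internal node has at least one child.
Per-node child counts:
  node 8: 2 child(ren)
  node 7: 1 child(ren)
  node 4: 0 child(ren)
  node 42: 1 child(ren)
  node 28: 2 child(ren)
  node 23: 1 child(ren)
  node 15: 0 child(ren)
  node 39: 1 child(ren)
  node 32: 1 child(ren)
  node 29: 0 child(ren)
Matching nodes: [8, 7, 42, 28, 23, 39, 32]
Count of internal (non-leaf) nodes: 7


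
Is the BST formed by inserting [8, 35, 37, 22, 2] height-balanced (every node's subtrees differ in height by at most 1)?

Tree (level-order array): [8, 2, 35, None, None, 22, 37]
Definition: a tree is height-balanced if, at every node, |h(left) - h(right)| <= 1 (empty subtree has height -1).
Bottom-up per-node check:
  node 2: h_left=-1, h_right=-1, diff=0 [OK], height=0
  node 22: h_left=-1, h_right=-1, diff=0 [OK], height=0
  node 37: h_left=-1, h_right=-1, diff=0 [OK], height=0
  node 35: h_left=0, h_right=0, diff=0 [OK], height=1
  node 8: h_left=0, h_right=1, diff=1 [OK], height=2
All nodes satisfy the balance condition.
Result: Balanced


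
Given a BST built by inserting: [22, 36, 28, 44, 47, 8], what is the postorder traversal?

Tree insertion order: [22, 36, 28, 44, 47, 8]
Tree (level-order array): [22, 8, 36, None, None, 28, 44, None, None, None, 47]
Postorder traversal: [8, 28, 47, 44, 36, 22]


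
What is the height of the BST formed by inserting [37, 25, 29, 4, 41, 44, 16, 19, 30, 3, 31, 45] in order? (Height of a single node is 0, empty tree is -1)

Insertion order: [37, 25, 29, 4, 41, 44, 16, 19, 30, 3, 31, 45]
Tree (level-order array): [37, 25, 41, 4, 29, None, 44, 3, 16, None, 30, None, 45, None, None, None, 19, None, 31]
Compute height bottom-up (empty subtree = -1):
  height(3) = 1 + max(-1, -1) = 0
  height(19) = 1 + max(-1, -1) = 0
  height(16) = 1 + max(-1, 0) = 1
  height(4) = 1 + max(0, 1) = 2
  height(31) = 1 + max(-1, -1) = 0
  height(30) = 1 + max(-1, 0) = 1
  height(29) = 1 + max(-1, 1) = 2
  height(25) = 1 + max(2, 2) = 3
  height(45) = 1 + max(-1, -1) = 0
  height(44) = 1 + max(-1, 0) = 1
  height(41) = 1 + max(-1, 1) = 2
  height(37) = 1 + max(3, 2) = 4
Height = 4


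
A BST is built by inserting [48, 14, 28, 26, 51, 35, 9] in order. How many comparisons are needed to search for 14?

Search path for 14: 48 -> 14
Found: True
Comparisons: 2


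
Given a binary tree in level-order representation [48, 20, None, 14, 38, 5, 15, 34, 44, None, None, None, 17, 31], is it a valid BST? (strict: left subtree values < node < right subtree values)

Level-order array: [48, 20, None, 14, 38, 5, 15, 34, 44, None, None, None, 17, 31]
Validate using subtree bounds (lo, hi): at each node, require lo < value < hi,
then recurse left with hi=value and right with lo=value.
Preorder trace (stopping at first violation):
  at node 48 with bounds (-inf, +inf): OK
  at node 20 with bounds (-inf, 48): OK
  at node 14 with bounds (-inf, 20): OK
  at node 5 with bounds (-inf, 14): OK
  at node 15 with bounds (14, 20): OK
  at node 17 with bounds (15, 20): OK
  at node 38 with bounds (20, 48): OK
  at node 34 with bounds (20, 38): OK
  at node 31 with bounds (20, 34): OK
  at node 44 with bounds (38, 48): OK
No violation found at any node.
Result: Valid BST


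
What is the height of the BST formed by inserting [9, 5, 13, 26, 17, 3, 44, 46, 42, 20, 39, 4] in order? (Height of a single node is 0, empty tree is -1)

Insertion order: [9, 5, 13, 26, 17, 3, 44, 46, 42, 20, 39, 4]
Tree (level-order array): [9, 5, 13, 3, None, None, 26, None, 4, 17, 44, None, None, None, 20, 42, 46, None, None, 39]
Compute height bottom-up (empty subtree = -1):
  height(4) = 1 + max(-1, -1) = 0
  height(3) = 1 + max(-1, 0) = 1
  height(5) = 1 + max(1, -1) = 2
  height(20) = 1 + max(-1, -1) = 0
  height(17) = 1 + max(-1, 0) = 1
  height(39) = 1 + max(-1, -1) = 0
  height(42) = 1 + max(0, -1) = 1
  height(46) = 1 + max(-1, -1) = 0
  height(44) = 1 + max(1, 0) = 2
  height(26) = 1 + max(1, 2) = 3
  height(13) = 1 + max(-1, 3) = 4
  height(9) = 1 + max(2, 4) = 5
Height = 5


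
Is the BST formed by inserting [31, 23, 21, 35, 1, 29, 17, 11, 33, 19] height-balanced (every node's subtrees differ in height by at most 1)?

Tree (level-order array): [31, 23, 35, 21, 29, 33, None, 1, None, None, None, None, None, None, 17, 11, 19]
Definition: a tree is height-balanced if, at every node, |h(left) - h(right)| <= 1 (empty subtree has height -1).
Bottom-up per-node check:
  node 11: h_left=-1, h_right=-1, diff=0 [OK], height=0
  node 19: h_left=-1, h_right=-1, diff=0 [OK], height=0
  node 17: h_left=0, h_right=0, diff=0 [OK], height=1
  node 1: h_left=-1, h_right=1, diff=2 [FAIL (|-1-1|=2 > 1)], height=2
  node 21: h_left=2, h_right=-1, diff=3 [FAIL (|2--1|=3 > 1)], height=3
  node 29: h_left=-1, h_right=-1, diff=0 [OK], height=0
  node 23: h_left=3, h_right=0, diff=3 [FAIL (|3-0|=3 > 1)], height=4
  node 33: h_left=-1, h_right=-1, diff=0 [OK], height=0
  node 35: h_left=0, h_right=-1, diff=1 [OK], height=1
  node 31: h_left=4, h_right=1, diff=3 [FAIL (|4-1|=3 > 1)], height=5
Node 1 violates the condition: |-1 - 1| = 2 > 1.
Result: Not balanced


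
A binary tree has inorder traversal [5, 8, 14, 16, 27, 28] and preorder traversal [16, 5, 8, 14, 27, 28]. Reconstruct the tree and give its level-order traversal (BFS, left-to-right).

Inorder:  [5, 8, 14, 16, 27, 28]
Preorder: [16, 5, 8, 14, 27, 28]
Algorithm: preorder visits root first, so consume preorder in order;
for each root, split the current inorder slice at that value into
left-subtree inorder and right-subtree inorder, then recurse.
Recursive splits:
  root=16; inorder splits into left=[5, 8, 14], right=[27, 28]
  root=5; inorder splits into left=[], right=[8, 14]
  root=8; inorder splits into left=[], right=[14]
  root=14; inorder splits into left=[], right=[]
  root=27; inorder splits into left=[], right=[28]
  root=28; inorder splits into left=[], right=[]
Reconstructed level-order: [16, 5, 27, 8, 28, 14]


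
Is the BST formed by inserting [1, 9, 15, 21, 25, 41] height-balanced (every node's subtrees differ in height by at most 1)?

Tree (level-order array): [1, None, 9, None, 15, None, 21, None, 25, None, 41]
Definition: a tree is height-balanced if, at every node, |h(left) - h(right)| <= 1 (empty subtree has height -1).
Bottom-up per-node check:
  node 41: h_left=-1, h_right=-1, diff=0 [OK], height=0
  node 25: h_left=-1, h_right=0, diff=1 [OK], height=1
  node 21: h_left=-1, h_right=1, diff=2 [FAIL (|-1-1|=2 > 1)], height=2
  node 15: h_left=-1, h_right=2, diff=3 [FAIL (|-1-2|=3 > 1)], height=3
  node 9: h_left=-1, h_right=3, diff=4 [FAIL (|-1-3|=4 > 1)], height=4
  node 1: h_left=-1, h_right=4, diff=5 [FAIL (|-1-4|=5 > 1)], height=5
Node 21 violates the condition: |-1 - 1| = 2 > 1.
Result: Not balanced


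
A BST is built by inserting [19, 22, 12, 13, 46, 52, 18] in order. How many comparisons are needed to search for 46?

Search path for 46: 19 -> 22 -> 46
Found: True
Comparisons: 3


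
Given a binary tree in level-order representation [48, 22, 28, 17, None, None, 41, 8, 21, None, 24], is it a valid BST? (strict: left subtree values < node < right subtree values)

Level-order array: [48, 22, 28, 17, None, None, 41, 8, 21, None, 24]
Validate using subtree bounds (lo, hi): at each node, require lo < value < hi,
then recurse left with hi=value and right with lo=value.
Preorder trace (stopping at first violation):
  at node 48 with bounds (-inf, +inf): OK
  at node 22 with bounds (-inf, 48): OK
  at node 17 with bounds (-inf, 22): OK
  at node 8 with bounds (-inf, 17): OK
  at node 21 with bounds (17, 22): OK
  at node 28 with bounds (48, +inf): VIOLATION
Node 28 violates its bound: not (48 < 28 < +inf).
Result: Not a valid BST


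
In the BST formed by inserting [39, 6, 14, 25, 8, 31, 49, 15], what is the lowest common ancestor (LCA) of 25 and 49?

Tree insertion order: [39, 6, 14, 25, 8, 31, 49, 15]
Tree (level-order array): [39, 6, 49, None, 14, None, None, 8, 25, None, None, 15, 31]
In a BST, the LCA of p=25, q=49 is the first node v on the
root-to-leaf path with p <= v <= q (go left if both < v, right if both > v).
Walk from root:
  at 39: 25 <= 39 <= 49, this is the LCA
LCA = 39


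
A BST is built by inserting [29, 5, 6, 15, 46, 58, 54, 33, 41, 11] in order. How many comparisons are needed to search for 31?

Search path for 31: 29 -> 46 -> 33
Found: False
Comparisons: 3


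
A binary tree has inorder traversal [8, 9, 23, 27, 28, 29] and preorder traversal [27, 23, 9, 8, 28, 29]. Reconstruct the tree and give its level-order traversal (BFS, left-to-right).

Inorder:  [8, 9, 23, 27, 28, 29]
Preorder: [27, 23, 9, 8, 28, 29]
Algorithm: preorder visits root first, so consume preorder in order;
for each root, split the current inorder slice at that value into
left-subtree inorder and right-subtree inorder, then recurse.
Recursive splits:
  root=27; inorder splits into left=[8, 9, 23], right=[28, 29]
  root=23; inorder splits into left=[8, 9], right=[]
  root=9; inorder splits into left=[8], right=[]
  root=8; inorder splits into left=[], right=[]
  root=28; inorder splits into left=[], right=[29]
  root=29; inorder splits into left=[], right=[]
Reconstructed level-order: [27, 23, 28, 9, 29, 8]
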